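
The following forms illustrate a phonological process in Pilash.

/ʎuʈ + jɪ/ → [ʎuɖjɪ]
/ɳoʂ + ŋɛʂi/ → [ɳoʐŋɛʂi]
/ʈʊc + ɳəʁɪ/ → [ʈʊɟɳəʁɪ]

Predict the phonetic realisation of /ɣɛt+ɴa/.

The data show regressive voicing assimilation: /ʈ/ → [ɖ] before /j/; /ʂ/ → [ʐ] before /ŋ/; /c/ → [ɟ] before /ɳ/. In each pair only voicing changes, matching the following consonant, while place and manner stay constant.
/t/ is a voiceless alveolar stop. The following trigger /ɴ/ is voiced, so /t/ must become voiced as well.
The voiced alveolar stop is [d], so /t/ → [d].

[ɣɛdɴa]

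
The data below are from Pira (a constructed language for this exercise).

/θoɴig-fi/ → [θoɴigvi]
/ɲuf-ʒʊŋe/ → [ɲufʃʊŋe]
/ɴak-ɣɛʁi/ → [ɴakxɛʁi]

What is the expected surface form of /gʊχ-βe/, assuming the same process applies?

The data show progressive voicing assimilation: /f/ → [v] after /g/; /ʒ/ → [ʃ] after /f/; /ɣ/ → [x] after /k/. In each pair only voicing changes, matching the preceding consonant, while place and manner stay constant.
The rule targets /β/ (voiced bilabial fricative), which sits after the trigger /χ/ (voiceless).
A voiceless bilabial fricative is [ɸ], so the surface segment is [ɸ].

[gʊχɸe]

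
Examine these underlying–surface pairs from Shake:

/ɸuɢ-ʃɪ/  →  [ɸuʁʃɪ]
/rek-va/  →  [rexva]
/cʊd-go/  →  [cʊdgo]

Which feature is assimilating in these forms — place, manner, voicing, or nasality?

manner

Comparing underlying and surface forms, /ɢ/ → [ʁ] is the alternation; the neighbouring /ʃ/ is constant.
/ɢ/ is a stop while /ʃ/ is a fricative; the output [ʁ] is a fricative, matching the trigger — so the feature that spreads is manner.
Checking the remaining alternation: /k/ → [x] before /v/ (stop → fricative, matching a fricative) — only manner changes, and always toward the following segment.
Nothing changes in [cʊdgo]: there the adjacent consonants already agree in manner (/d/ and /g/ are both stops), so this form is consistent with the same rule.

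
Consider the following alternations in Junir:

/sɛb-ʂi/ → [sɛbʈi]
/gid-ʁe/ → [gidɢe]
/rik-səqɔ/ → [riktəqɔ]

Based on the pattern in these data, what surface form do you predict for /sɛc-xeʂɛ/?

The data show progressive manner assimilation: /ʂ/ → [ʈ] after /b/; /ʁ/ → [ɢ] after /d/; /s/ → [t] after /k/. In each pair only manner changes, matching the preceding consonant, while place and voice stay constant.
The rule targets /x/ (voiceless velar fricative), which sits after the trigger /c/ (stop).
A voiceless velar stop is [k], so the surface segment is [k].

[sɛckeʂɛ]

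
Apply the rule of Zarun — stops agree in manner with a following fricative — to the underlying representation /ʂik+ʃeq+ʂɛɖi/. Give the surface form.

The rule targets /k/ (voiceless velar stop), which sits before the trigger /ʃ/ (fricative).
Changing only its manner to fricative gives [x] — the voiceless velar fricative.
At the second juncture, /q/ likewise becomes [χ] adjacent to /ʂ/.

[ʂixʃeχʂɛɖi]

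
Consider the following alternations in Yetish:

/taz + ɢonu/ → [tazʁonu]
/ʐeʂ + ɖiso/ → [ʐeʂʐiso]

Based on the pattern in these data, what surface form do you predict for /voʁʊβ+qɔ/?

[voʁʊβχɔ]

The data show progressive manner assimilation: /ɢ/ → [ʁ] after /z/; /ɖ/ → [ʐ] after /ʂ/. In each pair only manner changes, matching the preceding consonant, while place and voice stay constant.
The rule targets /q/ (voiceless uvular stop), which sits after the trigger /β/ (fricative).
The voiceless uvular fricative is [χ], so /q/ → [χ].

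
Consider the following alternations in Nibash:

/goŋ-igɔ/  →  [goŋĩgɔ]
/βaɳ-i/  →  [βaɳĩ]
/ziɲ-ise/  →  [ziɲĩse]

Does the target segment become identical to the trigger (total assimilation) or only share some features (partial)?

The vowel /i/ surfaces as nasalised [ĩ] next to the preceding nasal /ŋ/ — it has acquired the [+nasal] feature of its neighbour.
Likewise in the remaining data: /i/ → [ĩ] after /ɳ/; /i/ → [ĩ] after /ɲ/ — each time a vowel is nasalised next to a preceding nasal.

partial assimilation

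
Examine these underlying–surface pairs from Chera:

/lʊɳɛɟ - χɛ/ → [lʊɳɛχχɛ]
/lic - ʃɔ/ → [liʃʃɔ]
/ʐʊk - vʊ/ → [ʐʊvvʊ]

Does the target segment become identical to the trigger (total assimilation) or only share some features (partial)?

The segment that alternates is /ɟ/, which surfaces as [χ] when adjacent to /χ/.
The output [χ] is identical to the trigger /χ/ — every feature (place, manner, voicing) has been copied — so this is total assimilation.
The other forms behave the same way: /c/ → [ʃ] before /ʃ/; /k/ → [v] before /v/ — in each case the output is a copy of the following consonant.

total assimilation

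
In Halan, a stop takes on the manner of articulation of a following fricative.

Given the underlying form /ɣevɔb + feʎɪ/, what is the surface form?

[ɣevɔβfeʎɪ]

The rule targets /b/ (voiced bilabial stop), which sits before the trigger /f/ (fricative).
A voiced bilabial fricative is [β], so the surface segment is [β].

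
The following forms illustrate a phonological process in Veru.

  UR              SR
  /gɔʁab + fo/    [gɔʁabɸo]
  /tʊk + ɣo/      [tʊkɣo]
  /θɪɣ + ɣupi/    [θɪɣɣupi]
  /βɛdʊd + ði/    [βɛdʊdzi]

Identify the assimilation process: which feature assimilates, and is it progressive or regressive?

The segment that alternates is /f/, which surfaces as [ɸ] when adjacent to /b/.
/f/ is labiodental while /b/ is bilabial; the output [ɸ] is bilabial, matching the trigger — so the feature that spreads is place.
Manner and voice are unchanged, so the assimilation is partial, not total.
The same holds elsewhere in the data: /ð/ → [z] after /d/ (dental → alveolar, matching alveolar) — only place changes, and always toward the preceding segment.
Nothing changes in [tʊkɣo], [θɪɣɣupi]: there the adjacent consonants already agree in place (/ɣ/ and /k/ are both velar; /ɣ/ and /ɣ/ are both velar), so these forms are consistent with the same rule.
The trigger is the preceding segment, so the direction is progressive (perseverative).

progressive place assimilation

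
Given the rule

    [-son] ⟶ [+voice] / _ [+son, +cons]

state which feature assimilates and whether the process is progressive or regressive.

regressive voicing assimilation

The structural change is [+voice], and the conditioning segment [+son, +cons] (a sonorant consonant) is itself voiced, so the target comes to share the voicing of its neighbour — voicing assimilation.
Since the environment is written after the underscore, the trigger follows the target; the direction is regressive.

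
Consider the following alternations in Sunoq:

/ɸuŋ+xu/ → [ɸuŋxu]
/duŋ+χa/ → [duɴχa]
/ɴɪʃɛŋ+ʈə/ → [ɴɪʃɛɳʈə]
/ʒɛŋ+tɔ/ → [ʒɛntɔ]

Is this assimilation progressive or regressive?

regressive

Underlying /ŋ/ is realised as [ɴ] next to /χ/; /χ/ itself does not change.
The change velar → uvular matches the place of the following /χ/, identifying this as place assimilation.
Checking the remaining alternations: /ŋ/ → [ɳ] before /ʈ/ (velar → retroflex, matching retroflex); /ŋ/ → [n] before /t/ (velar → alveolar, matching alveolar) — only place changes, and always toward the following segment.
No alternation appears in [ɸuŋxu]: there the adjacent consonants already agree in place (/ŋ/ and /x/ are both velar), so this form is consistent with the same rule.
The trigger is the following segment, so the direction is regressive (anticipatory).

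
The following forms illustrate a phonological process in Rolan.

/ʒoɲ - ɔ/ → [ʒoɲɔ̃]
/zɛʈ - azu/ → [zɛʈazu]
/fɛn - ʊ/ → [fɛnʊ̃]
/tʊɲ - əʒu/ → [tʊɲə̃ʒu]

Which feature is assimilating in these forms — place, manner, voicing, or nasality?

The vowel /ɔ/ surfaces as nasalised [ɔ̃] next to the preceding nasal /ɲ/ — it has acquired the [+nasal] feature of its neighbour.
The other forms show the same pattern: /ʊ/ → [ʊ̃] after /n/; /ə/ → [ə̃] after /ɲ/ — each time a vowel is nasalised next to a preceding nasal.
No change occurs in [zɛʈazu] because the vowel at the boundary is adjacent to an oral consonant, not a nasal (/a/ next to /ʈ/).

nasality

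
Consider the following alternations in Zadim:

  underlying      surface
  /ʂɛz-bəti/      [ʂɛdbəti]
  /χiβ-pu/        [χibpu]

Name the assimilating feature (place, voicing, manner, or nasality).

manner

Comparing underlying and surface forms, /z/ → [d] is the alternation; the neighbouring /b/ is constant.
The change fricative → stop matches the manner of the following /b/, identifying this as manner assimilation.
Checking the remaining alternation: /β/ → [b] before /p/ (fricative → stop, matching a stop) — only manner changes, and always toward the following segment.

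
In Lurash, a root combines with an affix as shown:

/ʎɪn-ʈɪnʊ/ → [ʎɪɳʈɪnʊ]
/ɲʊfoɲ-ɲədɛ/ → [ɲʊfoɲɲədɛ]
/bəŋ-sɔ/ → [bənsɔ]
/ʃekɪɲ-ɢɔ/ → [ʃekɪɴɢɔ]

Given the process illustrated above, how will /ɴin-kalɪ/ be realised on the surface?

[ɴiŋkalɪ]

The data show regressive place assimilation: /n/ → [ɳ] before /ʈ/; /ŋ/ → [n] before /s/; /ɲ/ → [ɴ] before /ɢ/. In each pair only place changes, matching the following consonant, while manner and voice stay constant.
Nothing changes in [ɲʊfoɲɲədɛ]: there the adjacent consonants already agree in place (/ɲ/ and /ɲ/ are both palatal), so this form is consistent with the same rule.
/n/ is a voiced alveolar nasal. The following trigger /k/ is velar, so /n/ must become velar as well.
The voiced velar nasal is [ŋ], so /n/ → [ŋ].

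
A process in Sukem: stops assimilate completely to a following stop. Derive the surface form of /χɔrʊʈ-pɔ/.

/ʈ/ is the segment targeted by the rule; it sits immediately before /p/, so it assimilates completely and surfaces as [p].

[χɔrʊppɔ]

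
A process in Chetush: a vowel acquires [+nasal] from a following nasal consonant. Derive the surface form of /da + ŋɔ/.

[dãŋɔ]

The vowel /a/ is adjacent to the following nasal /ŋ/, so it acquires [+nasal] and surfaces as [ã].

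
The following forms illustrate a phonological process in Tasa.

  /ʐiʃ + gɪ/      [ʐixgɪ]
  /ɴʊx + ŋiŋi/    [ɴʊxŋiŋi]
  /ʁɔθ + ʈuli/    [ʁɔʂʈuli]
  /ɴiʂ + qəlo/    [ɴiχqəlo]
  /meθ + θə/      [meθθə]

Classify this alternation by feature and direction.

The segment that alternates is /ʃ/, which surfaces as [x] when adjacent to /g/.
The change postalveolar → velar matches the place of the following /g/, identifying this as place assimilation.
Manner and voice are unchanged, so the assimilation is partial, not total.
Checking the remaining alternations: /θ/ → [ʂ] before /ʈ/ (dental → retroflex, matching retroflex); /ʂ/ → [χ] before /q/ (retroflex → uvular, matching uvular) — only place changes, and always toward the following segment.
No alternation appears in [ɴʊxŋiŋi], [meθθə]: there the adjacent consonants already agree in place (/x/ and /ŋ/ are both velar; /θ/ and /θ/ are both dental), so these forms are consistent with the same rule.
Since the segment that changes precedes the conditioning segment, the assimilation is regressive.

regressive place assimilation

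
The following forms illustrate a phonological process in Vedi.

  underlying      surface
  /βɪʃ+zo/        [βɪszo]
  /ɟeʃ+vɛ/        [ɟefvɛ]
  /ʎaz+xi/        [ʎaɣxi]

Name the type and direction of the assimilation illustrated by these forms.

Comparing underlying and surface forms, /ʃ/ → [s] is the alternation; the neighbouring /z/ is constant.
/ʃ/ is postalveolar while /z/ is alveolar; the output [s] is alveolar, matching the trigger — so the feature that spreads is place.
Manner and voice are unchanged, so the assimilation is partial, not total.
Checking the remaining alternations: /ʃ/ → [f] before /v/ (postalveolar → labiodental, matching labiodental); /z/ → [ɣ] before /x/ (alveolar → velar, matching velar) — only place changes, and always toward the following segment.
The trigger is the following segment, so the direction is regressive (anticipatory).

regressive place assimilation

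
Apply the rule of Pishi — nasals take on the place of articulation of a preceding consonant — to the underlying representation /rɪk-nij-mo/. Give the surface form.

[rɪkŋijɲo]

/n/ is a voiced alveolar nasal. The preceding trigger /k/ is velar, so /n/ must become velar as well.
The voiced velar nasal is [ŋ], so /n/ → [ŋ].
The same rule applies at the second boundary: /m/ → [ɲ] next to /j/.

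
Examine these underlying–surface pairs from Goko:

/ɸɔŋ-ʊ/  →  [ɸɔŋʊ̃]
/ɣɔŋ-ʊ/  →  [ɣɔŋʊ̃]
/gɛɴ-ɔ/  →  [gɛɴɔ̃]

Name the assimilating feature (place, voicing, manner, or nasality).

nasality

The vowel /ʊ/ surfaces as nasalised [ʊ̃] next to the preceding nasal /ŋ/ — it has acquired the [+nasal] feature of its neighbour.
The other form shows the same pattern: /ɔ/ → [ɔ̃] after /ɴ/ — each time a vowel is nasalised next to a preceding nasal.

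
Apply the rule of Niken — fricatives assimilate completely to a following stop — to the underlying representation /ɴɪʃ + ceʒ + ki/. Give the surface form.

[ɴɪccekki]

/ʃ/ is the segment targeted by the rule; it sits immediately before /c/, so it assimilates completely and surfaces as [c].
The same rule applies at the second boundary: /ʒ/ → [k] next to /k/.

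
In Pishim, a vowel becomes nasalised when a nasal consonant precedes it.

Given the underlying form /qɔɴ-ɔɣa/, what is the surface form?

[qɔɴɔ̃ɣa]

/ɔ/ sits next to the nasal /ɴ/ and is therefore nasalised to [ɔ̃].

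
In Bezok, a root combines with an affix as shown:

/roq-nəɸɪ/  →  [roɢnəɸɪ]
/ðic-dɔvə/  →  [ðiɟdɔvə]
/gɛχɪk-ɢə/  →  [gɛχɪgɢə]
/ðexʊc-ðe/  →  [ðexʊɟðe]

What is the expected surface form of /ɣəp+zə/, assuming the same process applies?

[ɣəbzə]

The data show regressive voicing assimilation: /q/ → [ɢ] before /n/; /c/ → [ɟ] before /d/; /k/ → [g] before /ɢ/; /c/ → [ɟ] before /ð/. In each pair only voicing changes, matching the following consonant, while place and manner stay constant.
/p/ is a voiceless bilabial stop. The following trigger /z/ is voiced, so /p/ must become voiced as well.
The voiced bilabial stop is [b], so /p/ → [b].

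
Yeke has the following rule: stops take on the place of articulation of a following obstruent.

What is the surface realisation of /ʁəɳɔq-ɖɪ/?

[ʁəɳɔʈɖɪ]

The rule targets /q/ (voiceless uvular stop), which sits before the trigger /ɖ/ (retroflex).
The voiceless retroflex stop is [ʈ], so /q/ → [ʈ].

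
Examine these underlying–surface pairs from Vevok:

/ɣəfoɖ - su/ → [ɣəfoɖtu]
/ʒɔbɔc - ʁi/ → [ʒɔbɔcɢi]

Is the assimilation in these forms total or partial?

partial assimilation

Underlying /s/ is realised as [t] next to /ɖ/; /ɖ/ itself does not change.
The change fricative → stop matches the manner of the preceding /ɖ/, identifying this as manner assimilation.
Place and voice are unchanged, so the assimilation is partial, not total.
Checking the remaining alternation: /ʁ/ → [ɢ] after /c/ (fricative → stop, matching a stop) — only manner changes, and always toward the preceding segment.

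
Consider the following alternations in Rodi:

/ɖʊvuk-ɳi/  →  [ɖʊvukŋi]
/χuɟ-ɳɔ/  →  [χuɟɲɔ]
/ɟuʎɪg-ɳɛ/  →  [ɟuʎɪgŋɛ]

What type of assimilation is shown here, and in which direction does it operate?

Underlying /ɳ/ is realised as [ŋ] next to /k/; /k/ itself does not change.
/ɳ/ is retroflex while /k/ is velar; the output [ŋ] is velar, matching the trigger — so the feature that spreads is place.
Manner and voice are unchanged, so the assimilation is partial, not total.
The other alternating forms pattern the same way: /ɳ/ → [ɲ] after /ɟ/ (retroflex → palatal, matching palatal); /ɳ/ → [ŋ] after /g/ (retroflex → velar, matching velar) — only place changes, and always toward the preceding segment.
The trigger is the preceding segment, so the direction is progressive (perseverative).

progressive place assimilation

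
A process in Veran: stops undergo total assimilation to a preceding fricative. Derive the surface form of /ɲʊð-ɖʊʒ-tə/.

/ɖ/ is the segment targeted by the rule; it sits immediately after /ð/, so it assimilates completely and surfaces as [ð].
At the second juncture, /t/ likewise becomes [ʒ] adjacent to /ʒ/.

[ɲʊððʊʒʒə]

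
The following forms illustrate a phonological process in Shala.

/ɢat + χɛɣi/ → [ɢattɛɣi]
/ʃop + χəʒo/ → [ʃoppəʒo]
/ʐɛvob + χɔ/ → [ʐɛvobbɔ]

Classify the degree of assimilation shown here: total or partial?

Comparing underlying and surface forms, /χ/ → [t] is the alternation; the neighbouring /t/ is constant.
The output [t] is identical to the trigger /t/ — every feature (place, manner, voicing) has been copied — so this is total assimilation.
The other forms behave the same way: /χ/ → [p] after /p/; /χ/ → [b] after /b/ — in each case the output is a copy of the preceding consonant.

total assimilation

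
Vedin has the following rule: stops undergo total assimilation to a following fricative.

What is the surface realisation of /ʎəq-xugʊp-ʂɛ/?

[ʎəxxugʊʂʂɛ]

/q/ is the segment targeted by the rule; it sits immediately before /x/, so it assimilates completely and surfaces as [x].
At the second juncture, /p/ likewise becomes [ʂ] adjacent to /ʂ/.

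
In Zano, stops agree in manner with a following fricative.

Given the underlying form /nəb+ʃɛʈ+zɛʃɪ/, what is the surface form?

The rule targets /b/ (voiced bilabial stop), which sits before the trigger /ʃ/ (fricative).
A voiced bilabial fricative is [β], so the surface segment is [β].
The same rule applies at the second boundary: /ʈ/ → [ʂ] next to /z/.

[nəβʃɛʂzɛʃɪ]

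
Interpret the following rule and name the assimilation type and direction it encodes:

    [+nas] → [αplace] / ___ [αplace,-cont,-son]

regressive place assimilation

The shared variable α links the value of the place features (abbreviated [place]) on the target to the same value on the neighbouring segment, so place is the feature that assimilates.
The conditioning segment sits to the right of the focus bar, meaning the trigger follows the segment that changes — regressive assimilation.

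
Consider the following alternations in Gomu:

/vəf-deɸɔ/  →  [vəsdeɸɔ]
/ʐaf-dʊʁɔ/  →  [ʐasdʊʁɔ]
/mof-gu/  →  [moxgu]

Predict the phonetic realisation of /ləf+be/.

The data show regressive place assimilation: /f/ → [s] before /d/; /f/ → [x] before /g/. In each pair only place changes, matching the following consonant, while manner and voice stay constant.
/f/ is a voiceless labiodental fricative. The following trigger /b/ is bilabial, so /f/ must become bilabial as well.
Changing only its place to bilabial gives [ɸ] — the voiceless bilabial fricative.

[ləɸbe]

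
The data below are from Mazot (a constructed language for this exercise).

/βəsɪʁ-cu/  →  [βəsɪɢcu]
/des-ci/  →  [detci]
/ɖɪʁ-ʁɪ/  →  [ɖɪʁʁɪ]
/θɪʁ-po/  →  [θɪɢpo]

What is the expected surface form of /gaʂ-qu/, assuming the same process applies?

[gaʈqu]

The data show regressive manner assimilation: /ʁ/ → [ɢ] before /c/; /s/ → [t] before /c/; /ʁ/ → [ɢ] before /p/. In each pair only manner changes, matching the following consonant, while place and voice stay constant.
Nothing changes in [ɖɪʁʁɪ]: there the adjacent consonants already agree in manner (/ʁ/ and /ʁ/ are both fricatives), so this form is consistent with the same rule.
/ʂ/ is a voiceless retroflex fricative. The following trigger /q/ is a stop, so /ʂ/ must become a stop as well.
The voiceless retroflex stop is [ʈ], so /ʂ/ → [ʈ].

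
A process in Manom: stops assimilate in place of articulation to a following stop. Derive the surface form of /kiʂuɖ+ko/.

The rule targets /ɖ/ (voiced retroflex stop), which sits before the trigger /k/ (velar).
Changing only its place to velar gives [g] — the voiced velar stop.

[kiʂugko]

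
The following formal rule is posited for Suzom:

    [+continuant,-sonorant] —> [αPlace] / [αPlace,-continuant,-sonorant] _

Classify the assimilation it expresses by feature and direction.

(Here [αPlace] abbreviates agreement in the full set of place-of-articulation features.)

progressive place assimilation

The rule copies the place features (abbreviated [Place]) from the environment onto the target, so the assimilating feature is place.
The conditioning segment sits to the left of the focus bar, meaning the trigger precedes the segment that changes — progressive assimilation.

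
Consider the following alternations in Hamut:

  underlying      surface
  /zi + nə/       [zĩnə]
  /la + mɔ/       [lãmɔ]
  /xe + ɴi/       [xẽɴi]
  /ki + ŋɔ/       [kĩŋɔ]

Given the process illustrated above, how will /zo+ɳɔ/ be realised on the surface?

[zõɳɔ]

The data show regressive nasality assimilation (vowel nasalisation): /i/ → [ĩ] before /n/; /a/ → [ã] before /m/; /e/ → [ẽ] before /ɴ/; /i/ → [ĩ] before /ŋ/ — a vowel is nasalised by an immediately following nasal consonant.
/o/ sits next to the nasal /ɳ/ and is therefore nasalised to [õ].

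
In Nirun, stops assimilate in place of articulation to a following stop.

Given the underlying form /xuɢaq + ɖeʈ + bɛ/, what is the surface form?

/q/ is a voiceless uvular stop. The following trigger /ɖ/ is retroflex, so /q/ must become retroflex as well.
The voiceless retroflex stop is [ʈ], so /q/ → [ʈ].
The same rule applies at the second boundary: /ʈ/ → [p] next to /b/.

[xuɢaʈɖepbɛ]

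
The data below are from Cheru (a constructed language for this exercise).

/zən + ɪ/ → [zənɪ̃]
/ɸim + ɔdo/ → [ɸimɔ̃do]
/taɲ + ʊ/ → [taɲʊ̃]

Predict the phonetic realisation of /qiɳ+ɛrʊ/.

The data show progressive nasality assimilation (vowel nasalisation): /ɪ/ → [ɪ̃] after /n/; /ɔ/ → [ɔ̃] after /m/; /ʊ/ → [ʊ̃] after /ɲ/ — a vowel is nasalised by an immediately preceding nasal consonant.
The vowel /ɛ/ is adjacent to the preceding nasal /ɳ/, so it acquires [+nasal] and surfaces as [ɛ̃].

[qiɳɛ̃rʊ]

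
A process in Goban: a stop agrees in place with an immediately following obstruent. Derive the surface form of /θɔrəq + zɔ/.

[θɔrətzɔ]

/q/ is a voiceless uvular stop. The following trigger /z/ is alveolar, so /q/ must become alveolar as well.
The voiceless alveolar stop is [t], so /q/ → [t].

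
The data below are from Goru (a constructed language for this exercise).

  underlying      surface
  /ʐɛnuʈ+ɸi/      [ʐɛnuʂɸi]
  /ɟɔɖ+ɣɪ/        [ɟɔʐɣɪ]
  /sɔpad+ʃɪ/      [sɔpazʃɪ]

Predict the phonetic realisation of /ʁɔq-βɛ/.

The data show regressive manner assimilation: /ʈ/ → [ʂ] before /ɸ/; /ɖ/ → [ʐ] before /ɣ/; /d/ → [z] before /ʃ/. In each pair only manner changes, matching the following consonant, while place and voice stay constant.
/q/ is a voiceless uvular stop. The following trigger /β/ is a fricative, so /q/ must become a fricative as well.
Changing only its manner to fricative gives [χ] — the voiceless uvular fricative.

[ʁɔχβɛ]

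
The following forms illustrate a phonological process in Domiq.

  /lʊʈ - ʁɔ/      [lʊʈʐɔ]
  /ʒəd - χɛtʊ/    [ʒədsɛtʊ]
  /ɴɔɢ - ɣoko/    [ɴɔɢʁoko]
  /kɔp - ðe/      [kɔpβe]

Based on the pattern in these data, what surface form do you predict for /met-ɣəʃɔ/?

[metzəʃɔ]

The data show progressive place assimilation: /ʁ/ → [ʐ] after /ʈ/; /χ/ → [s] after /d/; /ɣ/ → [ʁ] after /ɢ/; /ð/ → [β] after /p/. In each pair only place changes, matching the preceding consonant, while manner and voice stay constant.
/ɣ/ is a voiced velar fricative. The preceding trigger /t/ is alveolar, so /ɣ/ must become alveolar as well.
The voiced alveolar fricative is [z], so /ɣ/ → [z].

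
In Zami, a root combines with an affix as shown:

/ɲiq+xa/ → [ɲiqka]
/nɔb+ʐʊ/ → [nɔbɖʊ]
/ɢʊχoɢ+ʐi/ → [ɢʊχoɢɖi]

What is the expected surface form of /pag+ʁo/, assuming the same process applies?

The data show progressive manner assimilation: /x/ → [k] after /q/; /ʐ/ → [ɖ] after /b/; /ʐ/ → [ɖ] after /ɢ/. In each pair only manner changes, matching the preceding consonant, while place and voice stay constant.
/ʁ/ is a voiced uvular fricative. The preceding trigger /g/ is a stop, so /ʁ/ must become a stop as well.
A voiced uvular stop is [ɢ], so the surface segment is [ɢ].

[pagɢo]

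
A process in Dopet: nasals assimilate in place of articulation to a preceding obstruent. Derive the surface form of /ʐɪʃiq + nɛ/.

/n/ is a voiced alveolar nasal. The preceding trigger /q/ is uvular, so /n/ must become uvular as well.
Changing only its place to uvular gives [ɴ] — the voiced uvular nasal.

[ʐɪʃiqɴɛ]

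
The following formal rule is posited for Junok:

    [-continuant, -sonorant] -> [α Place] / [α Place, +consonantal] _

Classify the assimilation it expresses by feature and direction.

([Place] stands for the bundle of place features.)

The rule copies the place features (abbreviated [Place]) from the environment onto the target, so the assimilating feature is place.
The conditioning segment sits to the left of the focus bar, meaning the trigger precedes the segment that changes — progressive assimilation.

progressive place assimilation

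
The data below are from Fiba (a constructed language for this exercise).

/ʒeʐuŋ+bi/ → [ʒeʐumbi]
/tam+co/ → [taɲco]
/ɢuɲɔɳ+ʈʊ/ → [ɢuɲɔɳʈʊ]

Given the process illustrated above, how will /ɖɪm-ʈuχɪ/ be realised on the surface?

The data show regressive place assimilation: /ŋ/ → [m] before /b/; /m/ → [ɲ] before /c/. In each pair only place changes, matching the following consonant, while manner and voice stay constant.
No alternation appears in [ɢuɲɔɳʈʊ]: there the adjacent consonants already agree in place (/ɳ/ and /ʈ/ are both retroflex), so this form is consistent with the same rule.
/m/ is a voiced bilabial nasal. The following trigger /ʈ/ is retroflex, so /m/ must become retroflex as well.
The voiced retroflex nasal is [ɳ], so /m/ → [ɳ].

[ɖɪɳʈuχɪ]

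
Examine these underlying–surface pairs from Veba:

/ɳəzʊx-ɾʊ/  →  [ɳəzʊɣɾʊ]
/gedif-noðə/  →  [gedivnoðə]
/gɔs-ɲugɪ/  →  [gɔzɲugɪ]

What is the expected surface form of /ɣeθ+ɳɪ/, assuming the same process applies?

The data show regressive voicing assimilation: /x/ → [ɣ] before /ɾ/; /f/ → [v] before /n/; /s/ → [z] before /ɲ/. In each pair only voicing changes, matching the following consonant, while place and manner stay constant.
/θ/ is a voiceless dental fricative. The following trigger /ɳ/ is voiced, so /θ/ must become voiced as well.
A voiced dental fricative is [ð], so the surface segment is [ð].

[ɣeðɳɪ]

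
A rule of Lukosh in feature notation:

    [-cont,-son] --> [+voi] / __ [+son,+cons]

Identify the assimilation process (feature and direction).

regressive voicing assimilation

The target ([-cont,-son], stops) acquires [+voi] next to a sonorant consonant ([+son,+cons]) — it takes on the voicing of its neighbour, so the feature that spreads is voicing.
The conditioning segment sits to the right of the focus bar, meaning the trigger follows the segment that changes — regressive assimilation.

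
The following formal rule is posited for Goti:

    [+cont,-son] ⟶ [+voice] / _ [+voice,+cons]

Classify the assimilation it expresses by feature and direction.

The structural change is [+voice], and the conditioning segment [+voice,+cons] (a voiced consonant) is itself voiced, so the target comes to share the voicing of its neighbour — voicing assimilation.
The conditioning segment sits to the right of the focus bar, meaning the trigger follows the segment that changes — regressive assimilation.

regressive voicing assimilation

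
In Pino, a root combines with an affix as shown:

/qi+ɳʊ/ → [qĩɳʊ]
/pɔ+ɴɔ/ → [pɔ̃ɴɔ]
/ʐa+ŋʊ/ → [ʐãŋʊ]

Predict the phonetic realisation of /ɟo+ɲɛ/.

[ɟõɲɛ]

The data show regressive nasality assimilation (vowel nasalisation): /i/ → [ĩ] before /ɳ/; /ɔ/ → [ɔ̃] before /ɴ/; /a/ → [ã] before /ŋ/ — a vowel is nasalised by an immediately following nasal consonant.
/o/ sits next to the nasal /ɲ/ and is therefore nasalised to [õ].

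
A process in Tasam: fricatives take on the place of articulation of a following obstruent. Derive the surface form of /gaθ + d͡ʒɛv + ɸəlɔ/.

[gaʃd͡ʒɛβɸəlɔ]

/θ/ is a voiceless dental fricative. The following trigger /d͡ʒ/ is postalveolar, so /θ/ must become postalveolar as well.
The voiceless postalveolar fricative is [ʃ], so /θ/ → [ʃ].
The same rule applies at the second boundary: /v/ → [β] next to /ɸ/.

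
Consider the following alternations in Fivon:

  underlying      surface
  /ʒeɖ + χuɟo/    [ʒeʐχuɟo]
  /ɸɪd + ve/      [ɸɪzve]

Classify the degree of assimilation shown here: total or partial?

Comparing underlying and surface forms, /ɖ/ → [ʐ] is the alternation; the neighbouring /χ/ is constant.
The change stop → fricative matches the manner of the following /χ/, identifying this as manner assimilation.
Place and voice are unchanged, so the assimilation is partial, not total.
Checking the remaining alternation: /d/ → [z] before /v/ (stop → fricative, matching a fricative) — only manner changes, and always toward the following segment.

partial assimilation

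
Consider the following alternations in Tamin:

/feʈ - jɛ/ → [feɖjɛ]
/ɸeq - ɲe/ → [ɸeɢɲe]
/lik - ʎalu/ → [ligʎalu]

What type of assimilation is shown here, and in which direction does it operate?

Underlying /ʈ/ is realised as [ɖ] next to /j/; /j/ itself does not change.
/ʈ/ is voiceless while /j/ is voiced; the output [ɖ] is voiced, matching the trigger — so the feature that spreads is voicing.
Place and manner are unchanged, so the assimilation is partial, not total.
The other alternating forms pattern the same way: /q/ → [ɢ] before /ɲ/ (voiceless → voiced, matching voiced); /k/ → [g] before /ʎ/ (voiceless → voiced, matching voiced) — only voicing changes, and always toward the following segment.
Since the segment that changes precedes the conditioning segment, the assimilation is regressive.

regressive voicing assimilation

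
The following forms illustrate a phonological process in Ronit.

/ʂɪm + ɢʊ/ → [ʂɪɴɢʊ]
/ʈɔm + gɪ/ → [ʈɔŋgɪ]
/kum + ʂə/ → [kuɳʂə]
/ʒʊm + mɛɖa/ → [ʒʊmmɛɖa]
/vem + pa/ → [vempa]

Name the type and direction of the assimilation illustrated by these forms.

Underlying /m/ is realised as [ɴ] next to /ɢ/; /ɢ/ itself does not change.
The change bilabial → uvular matches the place of the following /ɢ/, identifying this as place assimilation.
Manner and voice are unchanged, so the assimilation is partial, not total.
Checking the remaining alternations: /m/ → [ŋ] before /g/ (bilabial → velar, matching velar); /m/ → [ɳ] before /ʂ/ (bilabial → retroflex, matching retroflex) — only place changes, and always toward the following segment.
No alternation appears in [ʒʊmmɛɖa], [vempa]: there the adjacent consonants already agree in place (/m/ and /m/ are both bilabial; /m/ and /p/ are both bilabial), so these forms are consistent with the same rule.
Since the segment that changes precedes the conditioning segment, the assimilation is regressive.

regressive place assimilation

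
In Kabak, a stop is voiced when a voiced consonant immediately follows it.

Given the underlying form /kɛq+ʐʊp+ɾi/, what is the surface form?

[kɛɢʐʊbɾi]

The rule targets /q/ (voiceless uvular stop), which sits before the trigger /ʐ/ (voiced).
The voiced uvular stop is [ɢ], so /q/ → [ɢ].
At the second juncture, /p/ likewise becomes [b] adjacent to /ɾ/.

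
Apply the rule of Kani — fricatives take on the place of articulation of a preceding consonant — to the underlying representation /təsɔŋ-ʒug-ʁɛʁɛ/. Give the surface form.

[təsɔŋɣugɣɛʁɛ]

/ʒ/ is a voiced postalveolar fricative. The preceding trigger /ŋ/ is velar, so /ʒ/ must become velar as well.
The voiced velar fricative is [ɣ], so /ʒ/ → [ɣ].
The same rule applies at the second boundary: /ʁ/ → [ɣ] next to /g/.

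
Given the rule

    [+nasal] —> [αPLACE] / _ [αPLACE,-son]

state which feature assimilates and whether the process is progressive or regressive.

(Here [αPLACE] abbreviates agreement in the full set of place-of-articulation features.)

regressive place assimilation

The shared variable α links the value of the place features (abbreviated [PLACE]) on the target to the same value on the neighbouring segment, so place is the feature that assimilates.
The conditioning segment sits to the right of the focus bar, meaning the trigger follows the segment that changes — regressive assimilation.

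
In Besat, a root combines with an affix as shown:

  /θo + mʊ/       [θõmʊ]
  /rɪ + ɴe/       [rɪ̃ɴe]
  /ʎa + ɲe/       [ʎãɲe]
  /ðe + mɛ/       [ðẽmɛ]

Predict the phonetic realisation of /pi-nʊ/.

The data show regressive nasality assimilation (vowel nasalisation): /o/ → [õ] before /m/; /ɪ/ → [ɪ̃] before /ɴ/; /a/ → [ã] before /ɲ/; /e/ → [ẽ] before /m/ — a vowel is nasalised by an immediately following nasal consonant.
The vowel /i/ is adjacent to the following nasal /n/, so it acquires [+nasal] and surfaces as [ĩ].

[pĩnʊ]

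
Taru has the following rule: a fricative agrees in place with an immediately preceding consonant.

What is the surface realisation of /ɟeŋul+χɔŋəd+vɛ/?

[ɟeŋulsɔŋədzɛ]

The rule targets /χ/ (voiceless uvular fricative), which sits after the trigger /l/ (alveolar).
The voiceless alveolar fricative is [s], so /χ/ → [s].
The same rule applies at the second boundary: /v/ → [z] next to /d/.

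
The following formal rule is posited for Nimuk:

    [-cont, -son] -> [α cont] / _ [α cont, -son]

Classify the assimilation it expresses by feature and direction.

The rule copies [cont] (continuancy) from the environment onto the target stops; since [±cont] encodes the stop/fricative manner contrast, the assimilating dimension is manner.
Since the environment is written after the underscore, the trigger follows the target; the direction is regressive.

regressive manner assimilation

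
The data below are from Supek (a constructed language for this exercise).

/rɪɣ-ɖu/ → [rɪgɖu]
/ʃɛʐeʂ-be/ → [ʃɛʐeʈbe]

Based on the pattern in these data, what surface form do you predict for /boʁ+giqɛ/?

[boɢgiqɛ]

The data show regressive manner assimilation: /ɣ/ → [g] before /ɖ/; /ʂ/ → [ʈ] before /b/. In each pair only manner changes, matching the following consonant, while place and voice stay constant.
The rule targets /ʁ/ (voiced uvular fricative), which sits before the trigger /g/ (stop).
The voiced uvular stop is [ɢ], so /ʁ/ → [ɢ].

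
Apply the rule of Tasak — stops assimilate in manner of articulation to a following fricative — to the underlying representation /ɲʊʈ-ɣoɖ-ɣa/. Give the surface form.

/ʈ/ is a voiceless retroflex stop. The following trigger /ɣ/ is a fricative, so /ʈ/ must become a fricative as well.
Changing only its manner to fricative gives [ʂ] — the voiceless retroflex fricative.
The same rule applies at the second boundary: /ɖ/ → [ʐ] next to /ɣ/.

[ɲʊʂɣoʐɣa]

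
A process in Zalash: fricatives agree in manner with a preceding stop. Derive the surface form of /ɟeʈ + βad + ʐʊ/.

[ɟeʈbadɖʊ]

/β/ is a voiced bilabial fricative. The preceding trigger /ʈ/ is a stop, so /β/ must become a stop as well.
The voiced bilabial stop is [b], so /β/ → [b].
At the second juncture, /ʐ/ likewise becomes [ɖ] adjacent to /d/.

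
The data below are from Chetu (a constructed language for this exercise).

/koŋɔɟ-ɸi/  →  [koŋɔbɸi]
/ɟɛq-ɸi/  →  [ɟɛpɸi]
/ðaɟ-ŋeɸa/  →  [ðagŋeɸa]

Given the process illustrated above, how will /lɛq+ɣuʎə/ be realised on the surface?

[lɛkɣuʎə]

The data show regressive place assimilation: /ɟ/ → [b] before /ɸ/; /q/ → [p] before /ɸ/; /ɟ/ → [g] before /ŋ/. In each pair only place changes, matching the following consonant, while manner and voice stay constant.
/q/ is a voiceless uvular stop. The following trigger /ɣ/ is velar, so /q/ must become velar as well.
Changing only its place to velar gives [k] — the voiceless velar stop.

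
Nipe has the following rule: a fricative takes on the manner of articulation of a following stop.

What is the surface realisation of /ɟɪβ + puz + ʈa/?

The rule targets /β/ (voiced bilabial fricative), which sits before the trigger /p/ (stop).
The voiced bilabial stop is [b], so /β/ → [b].
The same rule applies at the second boundary: /z/ → [d] next to /ʈ/.

[ɟɪbpudʈa]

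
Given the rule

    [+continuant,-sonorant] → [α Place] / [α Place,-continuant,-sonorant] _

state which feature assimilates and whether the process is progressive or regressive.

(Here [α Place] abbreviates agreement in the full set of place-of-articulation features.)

progressive place assimilation

The rule copies the place features (abbreviated [Place]) from the environment onto the target, so the assimilating feature is place.
Since the environment is written before the underscore, the trigger precedes the target; the direction is progressive.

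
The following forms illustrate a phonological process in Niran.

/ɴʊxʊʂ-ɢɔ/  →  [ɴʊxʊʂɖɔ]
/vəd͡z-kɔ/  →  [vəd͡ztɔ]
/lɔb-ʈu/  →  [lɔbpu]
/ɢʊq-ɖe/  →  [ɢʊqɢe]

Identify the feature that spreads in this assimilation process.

Comparing underlying and surface forms, /ɢ/ → [ɖ] is the alternation; the neighbouring /ʂ/ is constant.
The change uvular → retroflex matches the place of the preceding /ʂ/, identifying this as place assimilation.
The same holds elsewhere in the data: /k/ → [t] after /d͡z/ (velar → alveolar, matching alveolar); /ʈ/ → [p] after /b/ (retroflex → bilabial, matching bilabial); /ɖ/ → [ɢ] after /q/ (retroflex → uvular, matching uvular) — only place changes, and always toward the preceding segment.

place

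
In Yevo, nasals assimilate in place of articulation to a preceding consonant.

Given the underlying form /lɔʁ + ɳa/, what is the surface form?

/ɳ/ is a voiced retroflex nasal. The preceding trigger /ʁ/ is uvular, so /ɳ/ must become uvular as well.
The voiced uvular nasal is [ɴ], so /ɳ/ → [ɴ].

[lɔʁɴa]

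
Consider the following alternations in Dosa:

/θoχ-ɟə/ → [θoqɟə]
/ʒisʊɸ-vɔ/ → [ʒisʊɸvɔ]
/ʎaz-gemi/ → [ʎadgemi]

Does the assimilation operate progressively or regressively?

regressive

The segment that alternates is /χ/, which surfaces as [q] when adjacent to /ɟ/.
/χ/ is a fricative while /ɟ/ is a stop; the output [q] is a stop, matching the trigger — so the feature that spreads is manner.
The other alternating form patterns the same way: /z/ → [d] before /g/ (fricative → stop, matching a stop) — only manner changes, and always toward the following segment.
No alternation appears in [ʒisʊɸvɔ]: there the adjacent consonants already agree in manner (/ɸ/ and /v/ are both fricatives), so this form is consistent with the same rule.
The trigger is the following segment, so the direction is regressive (anticipatory).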